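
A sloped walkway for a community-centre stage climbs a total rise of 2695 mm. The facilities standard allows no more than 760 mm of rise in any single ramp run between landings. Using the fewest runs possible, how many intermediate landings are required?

2695 / 760 = 3.546 → round up to 4 ramp runs.
4 runs are separated by 3 intermediate landings.

3 intermediate landings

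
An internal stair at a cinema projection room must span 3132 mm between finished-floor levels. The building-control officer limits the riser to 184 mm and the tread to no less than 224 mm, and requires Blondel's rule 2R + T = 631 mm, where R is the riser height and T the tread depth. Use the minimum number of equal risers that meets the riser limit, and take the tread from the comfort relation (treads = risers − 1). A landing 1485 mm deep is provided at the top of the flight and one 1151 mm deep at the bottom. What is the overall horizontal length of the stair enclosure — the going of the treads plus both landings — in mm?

At most 184 each: 3132/184 = 17.02, giving 18 risers.
Riser R = 3132 / 18 = 174 mm, within the 184 mm limit.
From 2R + T = 631: T = 631 − 348 = 283 mm.
Treads = 18 − 1 = 17; going = 17 × 283 = 4811 mm.
Enclosure = 4811 + 1485 + 1151 = 7447 mm.

7447 mm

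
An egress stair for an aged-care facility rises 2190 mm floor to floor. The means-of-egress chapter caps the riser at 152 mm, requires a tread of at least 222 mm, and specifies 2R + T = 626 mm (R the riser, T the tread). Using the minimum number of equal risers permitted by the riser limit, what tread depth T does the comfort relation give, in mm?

334 mm

2190 / 152 = 14.408 → round up to 15 risers.
Riser R = 2190 / 15 = 146 mm, within the 152 mm limit.
Tread T = 626 − 2 × 146 = 334 mm (≥ 222 mm).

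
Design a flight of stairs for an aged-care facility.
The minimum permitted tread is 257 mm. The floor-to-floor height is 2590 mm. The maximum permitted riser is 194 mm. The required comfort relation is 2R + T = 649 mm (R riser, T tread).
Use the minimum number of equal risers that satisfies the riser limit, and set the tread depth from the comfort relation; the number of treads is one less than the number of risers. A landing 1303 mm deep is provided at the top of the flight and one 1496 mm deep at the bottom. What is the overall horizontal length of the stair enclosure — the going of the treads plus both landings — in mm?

2590 / 194 = 13.351 → round up to 14 risers.
Riser R = 2590 / 14 = 185 mm, within the 194 mm limit.
From 2R + T = 649: T = 649 − 370 = 279 mm.
14 risers give 13 treads; going = 13 × 279 = 3627 mm.
Enclosure = 3627 + 1303 + 1496 = 6426 mm.

6426 mm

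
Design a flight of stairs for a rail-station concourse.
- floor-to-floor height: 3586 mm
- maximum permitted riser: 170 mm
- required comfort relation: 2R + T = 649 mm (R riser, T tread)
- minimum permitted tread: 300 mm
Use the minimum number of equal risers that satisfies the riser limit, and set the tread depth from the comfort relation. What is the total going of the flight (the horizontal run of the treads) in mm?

⌈3586/170⌉ = 22 risers.
Riser R = 3586 / 22 = 163 mm, within the 170 mm limit.
From 2R + T = 649: T = 649 − 326 = 323 mm.
Going = (22 − 1) × 323 = 6783 mm.

6783 mm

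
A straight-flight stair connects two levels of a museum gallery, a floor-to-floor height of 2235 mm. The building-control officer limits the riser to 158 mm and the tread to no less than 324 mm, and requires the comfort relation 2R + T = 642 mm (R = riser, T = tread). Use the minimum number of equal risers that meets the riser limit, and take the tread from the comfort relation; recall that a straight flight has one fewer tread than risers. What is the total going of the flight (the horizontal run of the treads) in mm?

2235 / 158 = 14.146 → round up to 15 risers.
Riser R = 2235 / 15 = 149 mm, within the 158 mm limit.
Tread T = 642 − 2 × 149 = 344 mm (≥ 324 mm).
Going = (15 − 1) × 344 = 4816 mm.

4816 mm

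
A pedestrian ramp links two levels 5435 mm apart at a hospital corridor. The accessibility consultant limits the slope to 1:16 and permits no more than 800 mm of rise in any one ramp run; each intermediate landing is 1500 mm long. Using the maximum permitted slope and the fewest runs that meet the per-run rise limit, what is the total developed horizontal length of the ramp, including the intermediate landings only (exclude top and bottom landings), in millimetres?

5435 / 800 = 6.79, so 7 ramp runs are needed. That means 6 intermediate landings.
Horizontal run for 5435 mm of rise at 1:16 is 5435 × 16 = 86960 mm.
6 intermediate landings contribute 6 × 1500 = 9000 mm.
Developed length = 86960 + 9000 = 95960 mm.

95960 mm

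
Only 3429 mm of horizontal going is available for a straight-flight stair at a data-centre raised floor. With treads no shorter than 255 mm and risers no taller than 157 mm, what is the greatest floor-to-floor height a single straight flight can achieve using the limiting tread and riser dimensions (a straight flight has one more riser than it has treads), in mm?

Treads that fit: ⌊3429 / 255⌋ = 13.
Risers = treads + 1 = 14.
Maximum height = 14 × 157 = 2198 mm.

2198 mm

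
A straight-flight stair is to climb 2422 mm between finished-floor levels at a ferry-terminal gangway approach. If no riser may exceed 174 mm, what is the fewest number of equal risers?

14 risers

2422 / 174 = 13.920 → round up to 14 risers.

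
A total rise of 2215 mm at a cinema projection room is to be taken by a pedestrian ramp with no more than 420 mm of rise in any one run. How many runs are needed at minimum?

⌈2215/420⌉ = 6 ramp runs.

6 runs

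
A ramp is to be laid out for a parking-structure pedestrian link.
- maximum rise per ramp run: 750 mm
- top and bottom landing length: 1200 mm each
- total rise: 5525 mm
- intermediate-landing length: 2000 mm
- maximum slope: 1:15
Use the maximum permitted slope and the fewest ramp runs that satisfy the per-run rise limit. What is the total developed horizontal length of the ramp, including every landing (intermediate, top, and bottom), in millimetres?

99275 mm

5525 / 750 = 7.367 → round up to 8 ramp runs. That means 7 intermediate landings.
Ramp run (horizontal) at 1:15: 5525 × 15 = 82875 mm.
Intermediate landings: 7 × 2000 = 14000 mm.
Top and bottom landings: 2 × 1200 = 2400 mm.
Total = 82875 + 14000 + 2400 = 99275 mm.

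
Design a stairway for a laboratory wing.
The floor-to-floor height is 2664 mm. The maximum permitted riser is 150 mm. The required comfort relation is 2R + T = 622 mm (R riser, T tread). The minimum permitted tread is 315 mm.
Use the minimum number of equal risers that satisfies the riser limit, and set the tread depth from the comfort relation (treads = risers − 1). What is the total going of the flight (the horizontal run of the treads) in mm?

5542 mm

At most 150 each: 2664/150 = 17.76, giving 18 risers.
R = 2664 ÷ 18 = 148 mm.
Tread T = 622 − 2 × 148 = 326 mm (≥ 315 mm).
18 risers give 17 treads; going = 17 × 326 = 5542 mm.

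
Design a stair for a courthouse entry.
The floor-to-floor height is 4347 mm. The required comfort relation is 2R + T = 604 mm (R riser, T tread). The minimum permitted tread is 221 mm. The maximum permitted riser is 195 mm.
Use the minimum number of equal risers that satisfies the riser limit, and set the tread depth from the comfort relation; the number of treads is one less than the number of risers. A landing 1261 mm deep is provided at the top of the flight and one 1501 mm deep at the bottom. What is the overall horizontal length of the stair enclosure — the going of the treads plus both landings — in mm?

7734 mm

4347 / 195 = 22.292 → round up to 23 risers.
Riser R = 4347 / 23 = 189 mm, within the 195 mm limit.
Tread T = 604 − 2 × 189 = 226 mm (≥ 221 mm).
Going = (23 − 1) × 226 = 4972 mm.
Enclosure = 4972 + 1261 + 1501 = 7734 mm.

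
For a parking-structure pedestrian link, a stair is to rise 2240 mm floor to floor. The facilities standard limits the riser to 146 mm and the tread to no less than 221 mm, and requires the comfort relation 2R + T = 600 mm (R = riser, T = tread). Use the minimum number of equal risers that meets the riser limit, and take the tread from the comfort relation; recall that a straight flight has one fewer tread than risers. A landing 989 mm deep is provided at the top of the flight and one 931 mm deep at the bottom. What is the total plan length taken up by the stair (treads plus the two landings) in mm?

6720 mm

2240 / 146 = 15.342 → round up to 16 risers.
Each riser is 2240/16 = 140 mm (≤ 146 mm).
Tread T = 600 − 2 × 140 = 320 mm (≥ 221 mm).
16 risers give 15 treads; going = 15 × 320 = 4800 mm.
Add landings: 4800 + 989 + 931 = 6720 mm.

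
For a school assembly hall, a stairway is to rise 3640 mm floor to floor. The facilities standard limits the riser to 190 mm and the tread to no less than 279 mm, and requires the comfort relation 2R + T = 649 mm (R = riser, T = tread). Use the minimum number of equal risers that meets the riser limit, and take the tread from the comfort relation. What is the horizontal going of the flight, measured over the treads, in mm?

⌈3640/190⌉ = 20 risers.
Riser R = 3640 / 20 = 182 mm, within the 190 mm limit.
Tread T = 649 − 2 × 182 = 285 mm (≥ 279 mm).
Treads = 20 − 1 = 19; going = 19 × 285 = 5415 mm.

5415 mm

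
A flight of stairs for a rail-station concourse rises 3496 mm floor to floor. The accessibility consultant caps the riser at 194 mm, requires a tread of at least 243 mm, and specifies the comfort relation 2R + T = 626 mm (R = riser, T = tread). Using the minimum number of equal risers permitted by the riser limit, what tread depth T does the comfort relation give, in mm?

258 mm

3496 / 194 = 18.021 → round up to 19 risers.
Riser R = 3496 / 19 = 184 mm, within the 194 mm limit.
T = 626 − 2·184 = 258 mm, which satisfies the 243 mm minimum.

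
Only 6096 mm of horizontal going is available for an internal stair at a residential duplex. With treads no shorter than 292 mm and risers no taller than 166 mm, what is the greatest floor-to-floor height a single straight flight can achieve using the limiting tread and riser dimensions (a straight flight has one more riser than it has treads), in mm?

Treads that fit: ⌊6096 / 292⌋ = 20.
Risers = treads + 1 = 21.
Maximum height = 21 × 166 = 3486 mm.

3486 mm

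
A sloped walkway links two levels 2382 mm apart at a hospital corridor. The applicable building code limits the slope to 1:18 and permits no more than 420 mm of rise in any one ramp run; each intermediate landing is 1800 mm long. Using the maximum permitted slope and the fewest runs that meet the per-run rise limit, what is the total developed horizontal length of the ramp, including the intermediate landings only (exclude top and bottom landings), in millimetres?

⌈2382/420⌉ = 6 ramp runs. That means 5 intermediate landings.
Ramp run (horizontal) at 1:18: 2382 × 18 = 42876 mm.
5 intermediate landings contribute 5 × 1800 = 9000 mm.
Developed length = 42876 + 9000 = 51876 mm.

51876 mm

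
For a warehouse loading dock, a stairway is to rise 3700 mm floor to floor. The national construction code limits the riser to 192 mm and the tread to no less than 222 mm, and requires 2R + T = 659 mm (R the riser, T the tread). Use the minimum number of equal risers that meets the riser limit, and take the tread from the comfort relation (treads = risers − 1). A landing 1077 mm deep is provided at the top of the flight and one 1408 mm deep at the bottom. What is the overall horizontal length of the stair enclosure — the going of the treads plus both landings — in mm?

7976 mm

At most 192 each: 3700/192 = 19.27, giving 20 risers.
R = 3700 ÷ 20 = 185 mm.
From 2R + T = 659: T = 659 − 370 = 289 mm.
20 risers give 19 treads; going = 19 × 289 = 5491 mm.
Enclosure = 5491 + 1077 + 1408 = 7976 mm.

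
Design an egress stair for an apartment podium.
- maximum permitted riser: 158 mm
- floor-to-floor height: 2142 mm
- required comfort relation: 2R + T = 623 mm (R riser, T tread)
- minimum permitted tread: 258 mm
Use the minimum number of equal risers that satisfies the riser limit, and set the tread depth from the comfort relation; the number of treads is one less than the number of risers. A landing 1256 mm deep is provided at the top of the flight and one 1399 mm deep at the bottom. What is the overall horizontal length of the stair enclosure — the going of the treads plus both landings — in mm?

6776 mm

2142 / 158 = 13.557 → round up to 14 risers.
R = 2142 ÷ 14 = 153 mm.
Tread T = 623 − 2 × 153 = 317 mm (≥ 258 mm).
Treads = 14 − 1 = 13; going = 13 × 317 = 4121 mm.
Add landings: 4121 + 1256 + 1399 = 6776 mm.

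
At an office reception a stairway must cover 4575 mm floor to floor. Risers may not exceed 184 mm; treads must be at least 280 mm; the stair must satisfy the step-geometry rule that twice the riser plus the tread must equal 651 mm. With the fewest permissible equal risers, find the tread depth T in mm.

At most 184 each: 4575/184 = 24.86, giving 25 risers.
Riser R = 4575 / 25 = 183 mm, within the 184 mm limit.
T = 651 − 2·183 = 285 mm, which satisfies the 280 mm minimum.

285 mm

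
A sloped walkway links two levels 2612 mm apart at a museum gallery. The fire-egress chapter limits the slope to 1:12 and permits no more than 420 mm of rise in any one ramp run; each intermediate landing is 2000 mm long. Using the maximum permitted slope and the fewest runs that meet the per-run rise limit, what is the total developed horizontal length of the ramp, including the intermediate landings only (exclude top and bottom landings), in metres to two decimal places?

43.34 m

2612 / 420 = 6.22, so 7 ramp runs are needed. That means 6 intermediate landings.
Ramp run (horizontal) at 1:12: 2612 × 12 = 31344 mm.
Intermediate landings: 6 × 2000 = 12000 mm.
Developed length = 31344 + 12000 = 43344 mm.
= 43.34 m.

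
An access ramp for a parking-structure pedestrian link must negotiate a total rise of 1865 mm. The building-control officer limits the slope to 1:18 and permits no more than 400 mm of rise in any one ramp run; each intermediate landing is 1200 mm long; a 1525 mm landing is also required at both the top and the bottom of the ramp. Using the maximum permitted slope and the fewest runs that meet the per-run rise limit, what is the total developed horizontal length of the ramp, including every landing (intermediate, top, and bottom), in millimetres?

1865 / 400 = 4.662 → round up to 5 ramp runs. That means 4 intermediate landings.
Ramp run (horizontal) at 1:18: 1865 × 18 = 33570 mm.
Intermediate landings: 4 × 1200 = 4800 mm.
Top and bottom landings: 2 × 1525 = 3050 mm.
Total = 33570 + 4800 + 3050 = 41420 mm.

41420 mm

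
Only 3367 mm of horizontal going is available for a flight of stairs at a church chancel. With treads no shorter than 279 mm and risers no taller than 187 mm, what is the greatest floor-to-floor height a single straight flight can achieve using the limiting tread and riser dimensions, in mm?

2431 mm

Treads that fit: ⌊3367 / 279⌋ = 12.
Risers = treads + 1 = 13.
Maximum height = 13 × 187 = 2431 mm.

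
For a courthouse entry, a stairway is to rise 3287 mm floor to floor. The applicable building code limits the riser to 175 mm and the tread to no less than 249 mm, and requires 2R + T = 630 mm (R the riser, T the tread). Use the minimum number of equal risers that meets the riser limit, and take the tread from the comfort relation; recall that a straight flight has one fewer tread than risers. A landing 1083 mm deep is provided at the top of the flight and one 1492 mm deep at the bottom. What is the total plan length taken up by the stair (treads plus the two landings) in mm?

7687 mm

3287 / 175 = 18.783 → round up to 19 risers.
R = 3287 ÷ 19 = 173 mm.
Tread T = 630 − 2 × 173 = 284 mm (≥ 249 mm).
Treads = 19 − 1 = 18; going = 18 × 284 = 5112 mm.
Add landings: 5112 + 1083 + 1492 = 7687 mm.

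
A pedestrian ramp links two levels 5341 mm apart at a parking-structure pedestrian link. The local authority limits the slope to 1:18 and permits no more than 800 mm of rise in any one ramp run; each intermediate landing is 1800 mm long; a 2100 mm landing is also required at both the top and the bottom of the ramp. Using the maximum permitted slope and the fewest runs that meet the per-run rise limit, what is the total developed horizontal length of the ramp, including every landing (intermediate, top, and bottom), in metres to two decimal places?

111.14 m

⌈5341/800⌉ = 7 ramp runs. That means 6 intermediate landings.
Horizontal run for 5341 mm of rise at 1:18 is 5341 × 18 = 96138 mm.
6 intermediate landings contribute 6 × 1800 = 10800 mm.
Top and bottom landings: 2 × 2100 = 4200 mm.
Total = 96138 + 10800 + 4200 = 111138 mm.
= 111.14 m.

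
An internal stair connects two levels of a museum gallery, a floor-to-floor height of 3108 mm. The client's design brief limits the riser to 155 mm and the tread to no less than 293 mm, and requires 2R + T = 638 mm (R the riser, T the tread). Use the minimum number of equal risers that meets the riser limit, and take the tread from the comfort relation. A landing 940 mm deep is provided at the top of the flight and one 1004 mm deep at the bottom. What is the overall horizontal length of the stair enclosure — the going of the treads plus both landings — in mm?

8784 mm

At most 155 each: 3108/155 = 20.05, giving 21 risers.
R = 3108 ÷ 21 = 148 mm.
From 2R + T = 638: T = 638 − 296 = 342 mm.
Going = (21 − 1) × 342 = 6840 mm.
Add landings: 6840 + 940 + 1004 = 8784 mm.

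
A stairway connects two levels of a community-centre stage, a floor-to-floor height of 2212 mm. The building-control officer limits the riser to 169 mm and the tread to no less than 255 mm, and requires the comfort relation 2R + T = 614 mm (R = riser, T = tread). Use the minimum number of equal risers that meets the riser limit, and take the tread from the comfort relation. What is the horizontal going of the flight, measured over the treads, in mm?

3874 mm

2212 / 169 = 13.089 → round up to 14 risers.
R = 2212 ÷ 14 = 158 mm.
Tread T = 614 − 2 × 158 = 298 mm (≥ 255 mm).
14 risers give 13 treads; going = 13 × 298 = 3874 mm.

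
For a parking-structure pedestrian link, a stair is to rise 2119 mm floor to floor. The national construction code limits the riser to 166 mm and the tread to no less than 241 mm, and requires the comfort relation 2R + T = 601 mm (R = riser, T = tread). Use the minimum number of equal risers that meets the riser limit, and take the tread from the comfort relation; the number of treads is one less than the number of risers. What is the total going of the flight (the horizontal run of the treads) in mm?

3300 mm

2119 / 166 = 12.77, so 13 risers are needed.
Each riser is 2119/13 = 163 mm (≤ 166 mm).
Tread T = 601 − 2 × 163 = 275 mm (≥ 241 mm).
13 risers give 12 treads; going = 12 × 275 = 3300 mm.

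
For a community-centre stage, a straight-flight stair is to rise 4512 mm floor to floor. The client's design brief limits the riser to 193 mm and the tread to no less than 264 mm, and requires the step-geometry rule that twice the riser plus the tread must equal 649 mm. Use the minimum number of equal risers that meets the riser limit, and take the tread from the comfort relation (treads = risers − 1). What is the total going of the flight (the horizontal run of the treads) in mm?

⌈4512/193⌉ = 24 risers.
Riser R = 4512 / 24 = 188 mm, within the 193 mm limit.
T = 649 − 2·188 = 273 mm, which satisfies the 264 mm minimum.
Going = (24 − 1) × 273 = 6279 mm.

6279 mm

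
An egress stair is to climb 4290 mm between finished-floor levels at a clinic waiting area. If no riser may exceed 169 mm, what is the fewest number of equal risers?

26 risers

4290 / 169 = 25.38, so 26 risers are needed.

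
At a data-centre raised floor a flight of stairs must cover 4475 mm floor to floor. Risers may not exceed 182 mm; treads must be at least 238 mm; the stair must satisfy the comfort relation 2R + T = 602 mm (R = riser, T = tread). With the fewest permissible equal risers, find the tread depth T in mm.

244 mm

4475 / 182 = 24.588 → round up to 25 risers.
R = 4475 ÷ 25 = 179 mm.
Tread T = 602 − 2 × 179 = 244 mm (≥ 238 mm).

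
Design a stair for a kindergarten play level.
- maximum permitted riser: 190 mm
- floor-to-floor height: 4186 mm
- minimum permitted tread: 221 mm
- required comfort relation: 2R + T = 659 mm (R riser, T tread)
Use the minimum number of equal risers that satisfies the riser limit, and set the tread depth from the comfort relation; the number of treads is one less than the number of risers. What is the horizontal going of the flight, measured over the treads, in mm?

6490 mm

4186 / 190 = 22.032 → round up to 23 risers.
Riser R = 4186 / 23 = 182 mm, within the 190 mm limit.
Tread T = 659 − 2 × 182 = 295 mm (≥ 221 mm).
23 risers give 22 treads; going = 22 × 295 = 6490 mm.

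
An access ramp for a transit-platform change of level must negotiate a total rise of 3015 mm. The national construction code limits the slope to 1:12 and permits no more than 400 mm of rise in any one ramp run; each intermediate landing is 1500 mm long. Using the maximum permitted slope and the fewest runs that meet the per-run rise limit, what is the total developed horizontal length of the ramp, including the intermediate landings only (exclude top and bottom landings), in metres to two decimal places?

At most 400 each: 3015/400 = 7.54, giving 8 ramp runs. That means 7 intermediate landings.
Ramp run (horizontal) at 1:12: 3015 × 12 = 36180 mm.
7 intermediate landings contribute 7 × 1500 = 10500 mm.
Developed length = 36180 + 10500 = 46680 mm.
= 46.68 m.

46.68 m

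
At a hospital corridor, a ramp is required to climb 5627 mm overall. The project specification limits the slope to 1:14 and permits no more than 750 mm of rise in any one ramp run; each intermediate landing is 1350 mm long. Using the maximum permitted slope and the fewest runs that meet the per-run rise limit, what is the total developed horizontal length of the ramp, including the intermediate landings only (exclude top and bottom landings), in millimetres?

⌈5627/750⌉ = 8 ramp runs. That means 7 intermediate landings.
Ramp run (horizontal) at 1:14: 5627 × 14 = 78778 mm.
Intermediate landings: 7 × 1350 = 9450 mm.
Developed length = 78778 + 9450 = 88228 mm.

88228 mm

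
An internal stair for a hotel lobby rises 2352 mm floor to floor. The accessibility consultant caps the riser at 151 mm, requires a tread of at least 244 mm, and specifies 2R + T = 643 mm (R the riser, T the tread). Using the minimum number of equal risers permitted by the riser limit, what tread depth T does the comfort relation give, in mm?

2352 / 151 = 15.58, so 16 risers are needed.
R = 2352 ÷ 16 = 147 mm.
From 2R + T = 643: T = 643 − 294 = 349 mm.

349 mm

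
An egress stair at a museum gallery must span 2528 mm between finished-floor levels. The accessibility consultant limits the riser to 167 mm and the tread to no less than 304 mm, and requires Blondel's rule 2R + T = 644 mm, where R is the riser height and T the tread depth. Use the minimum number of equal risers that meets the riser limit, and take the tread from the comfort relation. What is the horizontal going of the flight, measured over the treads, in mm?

4920 mm

⌈2528/167⌉ = 16 risers.
R = 2528 ÷ 16 = 158 mm.
Tread T = 644 − 2 × 158 = 328 mm (≥ 304 mm).
Treads = 16 − 1 = 15; going = 15 × 328 = 4920 mm.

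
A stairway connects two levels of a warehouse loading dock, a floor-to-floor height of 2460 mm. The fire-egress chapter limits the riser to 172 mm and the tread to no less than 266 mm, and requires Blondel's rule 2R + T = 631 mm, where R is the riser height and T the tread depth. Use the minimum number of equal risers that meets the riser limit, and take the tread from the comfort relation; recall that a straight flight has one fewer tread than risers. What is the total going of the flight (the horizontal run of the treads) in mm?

2460 / 172 = 14.302 → round up to 15 risers.
Riser R = 2460 / 15 = 164 mm, within the 172 mm limit.
T = 631 − 2·164 = 303 mm, which satisfies the 266 mm minimum.
Treads = 15 − 1 = 14; going = 14 × 303 = 4242 mm.

4242 mm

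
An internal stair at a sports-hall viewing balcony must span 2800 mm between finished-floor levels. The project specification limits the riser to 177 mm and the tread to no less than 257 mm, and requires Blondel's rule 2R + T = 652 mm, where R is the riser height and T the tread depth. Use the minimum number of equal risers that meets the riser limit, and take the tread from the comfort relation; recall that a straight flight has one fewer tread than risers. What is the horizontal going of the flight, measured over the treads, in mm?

4530 mm

⌈2800/177⌉ = 16 risers.
Riser R = 2800 / 16 = 175 mm, within the 177 mm limit.
T = 652 − 2·175 = 302 mm, which satisfies the 257 mm minimum.
16 risers give 15 treads; going = 15 × 302 = 4530 mm.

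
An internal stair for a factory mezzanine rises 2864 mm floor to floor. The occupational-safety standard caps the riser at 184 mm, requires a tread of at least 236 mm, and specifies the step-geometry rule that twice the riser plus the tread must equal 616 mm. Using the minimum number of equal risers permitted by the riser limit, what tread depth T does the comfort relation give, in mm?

2864 / 184 = 15.57, so 16 risers are needed.
R = 2864 ÷ 16 = 179 mm.
T = 616 − 2·179 = 258 mm, which satisfies the 236 mm minimum.

258 mm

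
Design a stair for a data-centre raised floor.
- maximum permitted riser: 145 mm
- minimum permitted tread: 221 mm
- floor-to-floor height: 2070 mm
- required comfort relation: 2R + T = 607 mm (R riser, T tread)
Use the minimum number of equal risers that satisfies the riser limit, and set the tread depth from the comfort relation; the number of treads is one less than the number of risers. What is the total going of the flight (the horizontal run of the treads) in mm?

2070 / 145 = 14.276 → round up to 15 risers.
Riser R = 2070 / 15 = 138 mm, within the 145 mm limit.
Tread T = 607 − 2 × 138 = 331 mm (≥ 221 mm).
15 risers give 14 treads; going = 14 × 331 = 4634 mm.

4634 mm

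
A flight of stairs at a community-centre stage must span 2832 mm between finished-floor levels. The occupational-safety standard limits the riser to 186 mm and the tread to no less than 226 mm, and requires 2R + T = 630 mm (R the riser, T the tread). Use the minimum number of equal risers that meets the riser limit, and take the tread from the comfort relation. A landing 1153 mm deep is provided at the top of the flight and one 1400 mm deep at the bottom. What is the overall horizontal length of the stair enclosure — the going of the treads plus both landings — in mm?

At most 186 each: 2832/186 = 15.23, giving 16 risers.
R = 2832 ÷ 16 = 177 mm.
T = 630 − 2·177 = 276 mm, which satisfies the 226 mm minimum.
Going = (16 − 1) × 276 = 4140 mm.
Add landings: 4140 + 1153 + 1400 = 6693 mm.

6693 mm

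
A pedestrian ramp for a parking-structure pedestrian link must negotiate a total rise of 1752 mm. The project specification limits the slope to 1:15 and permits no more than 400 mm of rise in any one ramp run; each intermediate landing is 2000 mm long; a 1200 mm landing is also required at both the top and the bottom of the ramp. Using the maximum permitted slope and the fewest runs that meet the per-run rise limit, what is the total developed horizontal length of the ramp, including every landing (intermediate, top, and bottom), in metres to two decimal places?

36.68 m

⌈1752/400⌉ = 5 ramp runs. That means 4 intermediate landings.
Horizontal run for 1752 mm of rise at 1:15 is 1752 × 15 = 26280 mm.
Intermediate landings: 4 × 2000 = 8000 mm.
Top and bottom landings: 2 × 1200 = 2400 mm.
Total = 26280 + 8000 + 2400 = 36680 mm.
= 36.68 m.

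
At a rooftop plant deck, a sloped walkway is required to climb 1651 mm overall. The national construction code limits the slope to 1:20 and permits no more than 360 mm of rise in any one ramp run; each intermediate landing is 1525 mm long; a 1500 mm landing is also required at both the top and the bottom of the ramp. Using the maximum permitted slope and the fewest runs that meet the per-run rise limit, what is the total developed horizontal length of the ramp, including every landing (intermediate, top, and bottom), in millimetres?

42120 mm

⌈1651/360⌉ = 5 ramp runs. That means 4 intermediate landings.
Horizontal run for 1651 mm of rise at 1:20 is 1651 × 20 = 33020 mm.
Intermediate landings: 4 × 1525 = 6100 mm.
Top and bottom landings: 2 × 1500 = 3000 mm.
Total = 33020 + 6100 + 3000 = 42120 mm.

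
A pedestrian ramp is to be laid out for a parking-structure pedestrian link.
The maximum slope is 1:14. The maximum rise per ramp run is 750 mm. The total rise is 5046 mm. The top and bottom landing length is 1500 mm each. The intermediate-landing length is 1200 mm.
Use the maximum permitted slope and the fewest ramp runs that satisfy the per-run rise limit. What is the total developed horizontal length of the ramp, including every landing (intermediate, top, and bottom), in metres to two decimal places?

80.84 m

5046 / 750 = 6.728 → round up to 7 ramp runs. That means 6 intermediate landings.
Horizontal run for 5046 mm of rise at 1:14 is 5046 × 14 = 70644 mm.
6 intermediate landings contribute 6 × 1200 = 7200 mm.
Top and bottom landings: 2 × 1500 = 3000 mm.
Total = 70644 + 7200 + 3000 = 80844 mm.
= 80.84 m.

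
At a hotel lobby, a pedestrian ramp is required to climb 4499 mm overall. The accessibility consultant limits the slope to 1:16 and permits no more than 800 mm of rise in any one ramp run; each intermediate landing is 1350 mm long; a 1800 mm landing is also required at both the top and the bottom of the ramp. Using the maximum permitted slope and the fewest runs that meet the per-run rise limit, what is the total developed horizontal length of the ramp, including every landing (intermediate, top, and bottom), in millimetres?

4499 / 800 = 5.62, so 6 ramp runs are needed. That means 5 intermediate landings.
Ramp run (horizontal) at 1:16: 4499 × 16 = 71984 mm.
5 intermediate landings contribute 5 × 1350 = 6750 mm.
Top and bottom landings: 2 × 1800 = 3600 mm.
Total = 71984 + 6750 + 3600 = 82334 mm.

82334 mm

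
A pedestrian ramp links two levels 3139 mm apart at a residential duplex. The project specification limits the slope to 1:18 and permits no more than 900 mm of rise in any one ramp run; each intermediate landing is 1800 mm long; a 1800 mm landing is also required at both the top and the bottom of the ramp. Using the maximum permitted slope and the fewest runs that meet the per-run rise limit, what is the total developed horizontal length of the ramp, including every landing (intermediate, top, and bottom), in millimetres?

65502 mm

3139 / 900 = 3.488 → round up to 4 ramp runs. That means 3 intermediate landings.
Ramp run (horizontal) at 1:18: 3139 × 18 = 56502 mm.
3 intermediate landings contribute 3 × 1800 = 5400 mm.
Top and bottom landings: 2 × 1800 = 3600 mm.
Total = 56502 + 5400 + 3600 = 65502 mm.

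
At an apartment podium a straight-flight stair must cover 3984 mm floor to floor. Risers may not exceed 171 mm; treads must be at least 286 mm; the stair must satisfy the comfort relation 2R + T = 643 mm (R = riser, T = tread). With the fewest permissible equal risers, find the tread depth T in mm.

At most 171 each: 3984/171 = 23.30, giving 24 risers.
R = 3984 ÷ 24 = 166 mm.
T = 643 − 2·166 = 311 mm, which satisfies the 286 mm minimum.

311 mm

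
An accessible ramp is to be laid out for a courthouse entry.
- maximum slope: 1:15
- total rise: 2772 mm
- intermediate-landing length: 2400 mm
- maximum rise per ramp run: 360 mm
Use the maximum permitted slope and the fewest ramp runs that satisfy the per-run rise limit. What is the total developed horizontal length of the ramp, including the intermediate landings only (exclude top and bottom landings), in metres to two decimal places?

58.38 m

2772 / 360 = 7.700 → round up to 8 ramp runs. That means 7 intermediate landings.
Ramp run (horizontal) at 1:15: 2772 × 15 = 41580 mm.
7 intermediate landings contribute 7 × 2400 = 16800 mm.
Total developed length = 41580 + 16800 = 58380 mm.
= 58.38 m.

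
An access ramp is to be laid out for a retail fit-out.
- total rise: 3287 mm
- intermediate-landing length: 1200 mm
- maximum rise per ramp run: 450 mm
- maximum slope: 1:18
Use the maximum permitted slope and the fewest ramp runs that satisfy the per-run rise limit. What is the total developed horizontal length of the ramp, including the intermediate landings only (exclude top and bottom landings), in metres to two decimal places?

3287 / 450 = 7.304 → round up to 8 ramp runs. That means 7 intermediate landings.
Ramp run (horizontal) at 1:18: 3287 × 18 = 59166 mm.
7 intermediate landings contribute 7 × 1200 = 8400 mm.
Developed length = 59166 + 8400 = 67566 mm.
= 67.57 m.

67.57 m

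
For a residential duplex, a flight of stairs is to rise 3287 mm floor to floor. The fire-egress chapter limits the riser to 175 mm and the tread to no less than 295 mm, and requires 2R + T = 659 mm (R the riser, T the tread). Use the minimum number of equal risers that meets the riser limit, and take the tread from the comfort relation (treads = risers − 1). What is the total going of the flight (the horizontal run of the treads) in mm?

3287 / 175 = 18.78, so 19 risers are needed.
Each riser is 3287/19 = 173 mm (≤ 175 mm).
T = 659 − 2·173 = 313 mm, which satisfies the 295 mm minimum.
Going = (19 − 1) × 313 = 5634 mm.

5634 mm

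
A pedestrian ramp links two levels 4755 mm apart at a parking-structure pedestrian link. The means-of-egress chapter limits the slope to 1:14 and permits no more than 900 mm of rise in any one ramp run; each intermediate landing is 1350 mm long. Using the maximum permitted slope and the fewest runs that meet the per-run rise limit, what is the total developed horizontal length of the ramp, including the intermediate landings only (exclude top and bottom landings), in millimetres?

4755 / 900 = 5.283 → round up to 6 ramp runs. That means 5 intermediate landings.
Horizontal run for 4755 mm of rise at 1:14 is 4755 × 14 = 66570 mm.
Intermediate landings: 5 × 1350 = 6750 mm.
Total developed length = 66570 + 6750 = 73320 mm.

73320 mm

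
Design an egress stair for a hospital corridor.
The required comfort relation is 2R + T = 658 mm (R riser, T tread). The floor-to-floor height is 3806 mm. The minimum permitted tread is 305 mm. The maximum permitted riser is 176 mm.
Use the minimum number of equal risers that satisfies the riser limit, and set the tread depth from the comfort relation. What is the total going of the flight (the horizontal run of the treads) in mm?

At most 176 each: 3806/176 = 21.62, giving 22 risers.
Riser R = 3806 / 22 = 173 mm, within the 176 mm limit.
From 2R + T = 658: T = 658 − 346 = 312 mm.
Going = (22 − 1) × 312 = 6552 mm.

6552 mm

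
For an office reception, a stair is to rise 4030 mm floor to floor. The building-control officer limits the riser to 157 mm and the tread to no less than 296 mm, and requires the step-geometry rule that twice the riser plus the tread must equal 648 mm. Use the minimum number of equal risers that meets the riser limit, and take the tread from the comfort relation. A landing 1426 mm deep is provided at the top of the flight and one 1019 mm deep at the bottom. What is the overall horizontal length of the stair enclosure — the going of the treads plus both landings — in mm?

⌈4030/157⌉ = 26 risers.
R = 4030 ÷ 26 = 155 mm.
From 2R + T = 648: T = 648 − 310 = 338 mm.
Treads = 26 − 1 = 25; going = 25 × 338 = 8450 mm.
Add landings: 8450 + 1426 + 1019 = 10895 mm.

10895 mm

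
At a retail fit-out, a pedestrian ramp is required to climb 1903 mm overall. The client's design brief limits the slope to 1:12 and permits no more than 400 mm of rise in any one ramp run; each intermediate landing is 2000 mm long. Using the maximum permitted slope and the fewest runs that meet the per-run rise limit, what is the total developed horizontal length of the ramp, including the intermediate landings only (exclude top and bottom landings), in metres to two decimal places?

30.84 m

1903 / 400 = 4.76, so 5 ramp runs are needed. That means 4 intermediate landings.
Ramp run (horizontal) at 1:12: 1903 × 12 = 22836 mm.
4 intermediate landings contribute 4 × 2000 = 8000 mm.
Total developed length = 22836 + 8000 = 30836 mm.
= 30.84 m.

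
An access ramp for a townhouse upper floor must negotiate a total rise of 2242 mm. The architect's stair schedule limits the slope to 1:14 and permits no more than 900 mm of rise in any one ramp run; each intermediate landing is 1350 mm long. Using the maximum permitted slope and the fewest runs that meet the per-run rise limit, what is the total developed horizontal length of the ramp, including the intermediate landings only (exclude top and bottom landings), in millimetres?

At most 900 each: 2242/900 = 2.49, giving 3 ramp runs. That means 2 intermediate landings.
Horizontal run for 2242 mm of rise at 1:14 is 2242 × 14 = 31388 mm.
2 intermediate landings contribute 2 × 1350 = 2700 mm.
Total developed length = 31388 + 2700 = 34088 mm.

34088 mm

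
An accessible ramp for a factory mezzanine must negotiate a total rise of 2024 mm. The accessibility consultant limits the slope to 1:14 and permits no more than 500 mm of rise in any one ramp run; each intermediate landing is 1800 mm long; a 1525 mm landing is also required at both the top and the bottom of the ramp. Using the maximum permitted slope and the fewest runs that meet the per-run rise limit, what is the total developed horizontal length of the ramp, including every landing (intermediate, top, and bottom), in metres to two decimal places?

38.59 m

2024 / 500 = 4.048 → round up to 5 ramp runs. That means 4 intermediate landings.
Ramp run (horizontal) at 1:14: 2024 × 14 = 28336 mm.
Intermediate landings: 4 × 1800 = 7200 mm.
Top and bottom landings: 2 × 1525 = 3050 mm.
Total = 28336 + 7200 + 3050 = 38586 mm.
= 38.59 m.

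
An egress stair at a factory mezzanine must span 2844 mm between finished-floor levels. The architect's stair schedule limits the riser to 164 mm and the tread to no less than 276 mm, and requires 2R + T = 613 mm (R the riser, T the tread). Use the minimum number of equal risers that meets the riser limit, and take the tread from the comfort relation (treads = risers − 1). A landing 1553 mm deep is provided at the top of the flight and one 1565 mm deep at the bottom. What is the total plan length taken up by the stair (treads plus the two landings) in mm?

8167 mm

⌈2844/164⌉ = 18 risers.
Each riser is 2844/18 = 158 mm (≤ 164 mm).
From 2R + T = 613: T = 613 − 316 = 297 mm.
18 risers give 17 treads; going = 17 × 297 = 5049 mm.
Add landings: 5049 + 1553 + 1565 = 8167 mm.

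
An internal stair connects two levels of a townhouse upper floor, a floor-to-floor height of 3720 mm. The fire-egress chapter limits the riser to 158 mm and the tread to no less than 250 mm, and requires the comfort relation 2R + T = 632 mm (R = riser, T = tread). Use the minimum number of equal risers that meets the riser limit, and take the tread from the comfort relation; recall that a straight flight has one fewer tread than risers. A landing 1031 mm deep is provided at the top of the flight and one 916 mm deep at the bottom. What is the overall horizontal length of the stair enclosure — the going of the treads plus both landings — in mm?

3720 / 158 = 23.54, so 24 risers are needed.
Riser R = 3720 / 24 = 155 mm, within the 158 mm limit.
From 2R + T = 632: T = 632 − 310 = 322 mm.
Treads = 24 − 1 = 23; going = 23 × 322 = 7406 mm.
Add landings: 7406 + 1031 + 916 = 9353 mm.

9353 mm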